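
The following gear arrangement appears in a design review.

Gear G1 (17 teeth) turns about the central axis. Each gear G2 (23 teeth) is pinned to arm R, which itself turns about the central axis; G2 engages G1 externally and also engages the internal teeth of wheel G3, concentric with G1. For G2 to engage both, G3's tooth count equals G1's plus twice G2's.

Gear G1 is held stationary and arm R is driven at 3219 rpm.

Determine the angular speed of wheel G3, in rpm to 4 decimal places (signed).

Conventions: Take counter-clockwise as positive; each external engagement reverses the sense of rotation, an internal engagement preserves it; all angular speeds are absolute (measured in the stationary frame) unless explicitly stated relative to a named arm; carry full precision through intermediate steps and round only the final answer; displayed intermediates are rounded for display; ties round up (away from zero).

+4087.6190 rpm

recognized (axles ride arm R): planetary set, 17/23/63 teeth
normalise by the input: solve with ω_arm = 1, then scale by 3219 rpm
ring teeth: 17 + 2·23 = 63
17(ω_sun−ω_arm) = −63(ω_ring−ω_arm),  ω_sun = 0, ω_arm = 1
ω_ring = 1 − (17/63)(0−1) = 80/63
scale: ω_ring = 80/63 × 3219 rpm = +4087.6190 rpm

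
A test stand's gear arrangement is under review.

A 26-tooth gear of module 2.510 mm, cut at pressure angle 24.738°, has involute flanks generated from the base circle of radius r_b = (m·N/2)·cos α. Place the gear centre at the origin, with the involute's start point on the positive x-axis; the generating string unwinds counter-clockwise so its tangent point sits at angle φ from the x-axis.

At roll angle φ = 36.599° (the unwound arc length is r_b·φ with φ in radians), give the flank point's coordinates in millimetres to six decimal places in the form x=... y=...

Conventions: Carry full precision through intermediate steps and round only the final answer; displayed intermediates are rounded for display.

single-mesh involute tooth geometry (26T wheel at module 2.510)
pitch radius r_p = m·N/2 = 2.510·26/2 = 32.630000
base radius r_b = r_p·cos α = 32.630000·cos 24.738° = 29.635572
roll angle φ = 36.599° = 0.63877305 rad
x = r_b·(cos φ + φ·sin φ) = 35.078777
y = r_b·(sin φ − φ·cos φ) = 2.471193

x=35.078777 y=2.471193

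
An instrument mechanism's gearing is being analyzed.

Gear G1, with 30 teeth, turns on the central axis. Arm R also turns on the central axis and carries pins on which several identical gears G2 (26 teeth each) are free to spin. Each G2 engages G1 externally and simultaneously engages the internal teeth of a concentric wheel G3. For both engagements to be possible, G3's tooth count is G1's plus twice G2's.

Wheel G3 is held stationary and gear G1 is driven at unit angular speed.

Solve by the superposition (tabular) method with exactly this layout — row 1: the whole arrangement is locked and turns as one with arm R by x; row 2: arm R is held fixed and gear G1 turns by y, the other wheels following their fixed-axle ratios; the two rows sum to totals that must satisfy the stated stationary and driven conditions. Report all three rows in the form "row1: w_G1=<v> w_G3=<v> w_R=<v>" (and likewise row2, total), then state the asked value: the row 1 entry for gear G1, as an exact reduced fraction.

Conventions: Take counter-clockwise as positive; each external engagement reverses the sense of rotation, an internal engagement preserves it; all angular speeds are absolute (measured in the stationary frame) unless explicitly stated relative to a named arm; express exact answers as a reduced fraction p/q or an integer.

row1: w_G1=15/56 w_G3=15/56 w_R=15/56
row2: w_G1=41/56 w_G3=-15/56 w_R=0
total: w_G1=1 w_G3=0 w_R=15/56
asked value: 15/56

planetary set (30T centre, 26T on arm, 82T internal) — Willis relation
row 1 (train locked, turned with arm): all members turn x
superposition row 2 [arm held]: sun y, ring −(30/82)·y, arm 0
boundary: total ω_ring = x − (30/82)·y = 0 and total ω_sun = x + y = 1  ⇒  y = 41/56, x = 15/56
row 2 ring = −(30/82)·41/56 = -15/56
totals (row 1 + row 2): sun 15/56 + 41/56 = 1, ring 15/56 + (-15/56) = 0, arm 15/56 + 0 = 15/56
asked cell (row1, sun) = 15/56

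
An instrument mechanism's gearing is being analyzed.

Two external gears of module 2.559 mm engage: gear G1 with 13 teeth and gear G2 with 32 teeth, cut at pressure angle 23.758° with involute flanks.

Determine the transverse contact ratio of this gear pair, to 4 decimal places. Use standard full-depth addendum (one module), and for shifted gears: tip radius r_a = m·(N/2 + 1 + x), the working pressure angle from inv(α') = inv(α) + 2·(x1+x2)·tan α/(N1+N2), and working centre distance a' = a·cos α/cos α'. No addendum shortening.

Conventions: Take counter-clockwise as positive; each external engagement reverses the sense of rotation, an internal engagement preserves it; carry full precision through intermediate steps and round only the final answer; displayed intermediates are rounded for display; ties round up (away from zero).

single-mesh involute tooth geometry (13T engaging 32T at module 2.559)
base radii: r_b1 = 15.223898, r_b2 = 37.474210
tip radii: r_a1 = 19.192500, r_a2 = 43.503000
no profile shift: α' = α, a' = a
action lengths: √(r_a1²−r_b1²) = 11.686958, √(r_a2²−r_b2²) = 22.095125
base pitch p_b = π·m·cos α = 7.358044
CR = (11.686958 + 22.095125 − 57.577500·sin 23.75800°)/7.358044 = 1.438640
contact ratio ≈ 1.4386

1.4386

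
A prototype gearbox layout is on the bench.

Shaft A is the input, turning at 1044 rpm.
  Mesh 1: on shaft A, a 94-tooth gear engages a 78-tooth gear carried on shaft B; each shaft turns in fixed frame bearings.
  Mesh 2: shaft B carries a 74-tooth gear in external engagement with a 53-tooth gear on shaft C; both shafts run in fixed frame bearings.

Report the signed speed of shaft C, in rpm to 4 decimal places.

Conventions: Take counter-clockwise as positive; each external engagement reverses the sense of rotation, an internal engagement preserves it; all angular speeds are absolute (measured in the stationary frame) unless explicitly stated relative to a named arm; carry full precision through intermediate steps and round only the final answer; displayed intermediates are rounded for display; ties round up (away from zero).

2-mesh fixed-axis compound train (all bearings frame-fixed)
mesh 1 [94T→78T]: ω = 1044.0000×94/78 = 1258.1538 rpm, sense flips to −
mesh 2 [74T→53T]: ω = 1258.1538×74/53 = 1756.6676 rpm, sense flips to +
signed output speed = +1756.6676 rpm

+1756.6676 rpm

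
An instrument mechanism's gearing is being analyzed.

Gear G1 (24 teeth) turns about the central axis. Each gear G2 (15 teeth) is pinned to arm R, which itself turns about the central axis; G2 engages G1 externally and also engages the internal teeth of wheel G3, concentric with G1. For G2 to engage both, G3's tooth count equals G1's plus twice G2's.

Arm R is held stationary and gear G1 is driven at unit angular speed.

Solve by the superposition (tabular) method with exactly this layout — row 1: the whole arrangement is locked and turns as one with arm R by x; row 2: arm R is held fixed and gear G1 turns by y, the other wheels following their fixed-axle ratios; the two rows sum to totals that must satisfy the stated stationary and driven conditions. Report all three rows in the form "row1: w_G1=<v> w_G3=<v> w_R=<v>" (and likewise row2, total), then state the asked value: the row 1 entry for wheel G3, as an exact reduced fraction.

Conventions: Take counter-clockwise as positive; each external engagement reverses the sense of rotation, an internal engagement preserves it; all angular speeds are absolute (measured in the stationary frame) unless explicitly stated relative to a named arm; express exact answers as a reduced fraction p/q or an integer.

row1: w_G1=0 w_G3=0 w_R=0
row2: w_G1=1 w_G3=-4/9 w_R=0
total: w_G1=1 w_G3=-4/9 w_R=0
asked value: 0

class = planetary set [G3 = 24+2·15 = 54; Willis about the carrier]
superposition row 1 [locked train]: every member turns x
row 2 — arm fixed, fixed-axis ratios: sun y, ring −(24/54)·y, arm 0
boundary: total ω_arm = x = 0 and total ω_sun = x + y = 1  ⇒  y = 1, x = 0
row 2 ring = −(24/54)·1 = -4/9
totals (row 1 + row 2): sun 0 + 1 = 1, ring 0 + (-4/9) = -4/9, arm 0 + 0 = 0
asked cell (row1, ring) = 0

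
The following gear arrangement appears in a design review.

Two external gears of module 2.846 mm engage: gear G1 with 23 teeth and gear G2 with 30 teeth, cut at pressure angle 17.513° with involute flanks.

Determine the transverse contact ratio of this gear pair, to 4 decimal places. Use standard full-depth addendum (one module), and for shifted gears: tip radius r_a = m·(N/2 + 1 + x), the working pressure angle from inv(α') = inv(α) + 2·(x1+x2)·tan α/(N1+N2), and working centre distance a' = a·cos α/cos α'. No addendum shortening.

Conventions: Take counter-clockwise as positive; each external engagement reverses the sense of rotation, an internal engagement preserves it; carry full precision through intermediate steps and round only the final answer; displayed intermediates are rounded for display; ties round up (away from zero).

single-mesh involute tooth geometry (23T engaging 30T at module 2.846)
base radii: r_b1 = 31.211968, r_b2 = 40.711263
tip radii: r_a1 = 35.575000, r_a2 = 45.536000
no profile shift: α' = α, a' = a
action lengths: √(r_a1²−r_b1²) = 17.070257, √(r_a2²−r_b2²) = 20.399029
base pitch p_b = π·m·cos α = 8.526547
CR = (17.070257 + 20.399029 − 75.419000·sin 17.51300°)/8.526547 = 1.732710
contact ratio ≈ 1.7327

1.7327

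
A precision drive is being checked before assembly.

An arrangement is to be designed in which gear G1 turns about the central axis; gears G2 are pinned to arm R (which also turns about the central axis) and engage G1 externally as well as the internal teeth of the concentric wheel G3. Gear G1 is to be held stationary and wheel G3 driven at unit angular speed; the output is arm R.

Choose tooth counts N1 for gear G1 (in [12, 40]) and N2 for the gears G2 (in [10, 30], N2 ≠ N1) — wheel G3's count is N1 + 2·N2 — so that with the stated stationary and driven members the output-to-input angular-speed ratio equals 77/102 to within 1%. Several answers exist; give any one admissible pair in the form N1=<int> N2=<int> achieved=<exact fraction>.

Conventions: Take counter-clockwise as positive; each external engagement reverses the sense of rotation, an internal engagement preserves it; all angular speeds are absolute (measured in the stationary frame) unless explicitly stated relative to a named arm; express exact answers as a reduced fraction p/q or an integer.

class = planetary set [ratio 77/102 wanted; Willis about the carrier]
Willis with ω_sun = 0: ω_arm/ω_ring = N3/(N1+N3); set equal to 77/102  ⇒  N3/N1 = (77/102)/(1 − 77/102) = 77/25
N3 = N1 + 2·N2  ⇒  N2/N1 = (N3/N1 − 1)/2 = (77/25 − 1)/2 = 26/25
smallest multiple with N1 ≥ 12 and N2 ≥ 10: k = 1  ⇒  N1 = 1·25 = 25, N2 = 1·26 = 26 (N1 ≤ 40, N2 ≤ 30, N2 ≠ N1 ✓), N3 = 25 + 2·26 = 77
check: N3/(N1+N3) with N1 = 25, N3 = 77 gives 77/102; |achieved − target| = 0 ≤ 77/10200 ✓

N1=25 N2=26 achieved=77/102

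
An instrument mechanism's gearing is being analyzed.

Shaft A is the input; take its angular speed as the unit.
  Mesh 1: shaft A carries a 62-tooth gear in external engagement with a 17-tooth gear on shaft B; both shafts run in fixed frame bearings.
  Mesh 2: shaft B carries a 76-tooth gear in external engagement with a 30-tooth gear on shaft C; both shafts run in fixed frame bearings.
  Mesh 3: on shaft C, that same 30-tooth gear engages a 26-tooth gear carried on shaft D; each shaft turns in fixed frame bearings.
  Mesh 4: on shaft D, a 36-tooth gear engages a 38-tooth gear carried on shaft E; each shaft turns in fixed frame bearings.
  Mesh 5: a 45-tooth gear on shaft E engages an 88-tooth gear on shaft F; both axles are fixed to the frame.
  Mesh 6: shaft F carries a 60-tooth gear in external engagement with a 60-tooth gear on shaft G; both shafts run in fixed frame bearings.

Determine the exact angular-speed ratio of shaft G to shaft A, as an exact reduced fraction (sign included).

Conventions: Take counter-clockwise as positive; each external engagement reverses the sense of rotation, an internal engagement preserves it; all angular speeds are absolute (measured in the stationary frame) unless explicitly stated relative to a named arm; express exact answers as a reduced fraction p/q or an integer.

class = fixed-axis compound train [6 meshes; 6 ratios multiply, 6 sense flips]
mesh 1 [62T→17T]: running ratio 62/17, sense −
mesh 2 [76T→30T]: running ratio 2356/255, sense +
mesh 3 [30T→26T]: running ratio 2356/221, sense −
mesh 4 [36T→38T]: running ratio 2232/221, sense +
mesh 5 [45T→88T]: running ratio 12555/2431, sense −
mesh 6 [60T→60T]: running ratio 12555/2431, sense +
ω_out/ω_in = 12555/2431

12555/2431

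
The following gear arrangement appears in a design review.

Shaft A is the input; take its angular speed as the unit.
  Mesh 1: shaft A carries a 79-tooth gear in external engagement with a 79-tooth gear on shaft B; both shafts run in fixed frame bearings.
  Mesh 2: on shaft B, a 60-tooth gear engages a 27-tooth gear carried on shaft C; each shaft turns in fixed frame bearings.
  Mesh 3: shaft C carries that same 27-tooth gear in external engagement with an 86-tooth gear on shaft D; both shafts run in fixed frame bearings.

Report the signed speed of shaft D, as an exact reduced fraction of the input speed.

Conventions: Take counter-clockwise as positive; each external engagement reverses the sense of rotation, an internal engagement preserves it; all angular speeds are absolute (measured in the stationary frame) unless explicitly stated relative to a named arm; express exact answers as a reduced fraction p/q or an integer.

-30/43

3-mesh fixed-axis compound train (all bearings frame-fixed)
mesh 1 [79T→79T]: |ω|/ω_in = 1×79/79 = 1, sense flips to −
mesh 2 [60T→27T]: |ω|/ω_in = 1×60/27 = 20/9, sense flips to +
mesh 3 [27T→86T]: |ω|/ω_in = (20/9)×27/86 = 30/43, sense flips to −
signed output speed (× input speed) = -30/43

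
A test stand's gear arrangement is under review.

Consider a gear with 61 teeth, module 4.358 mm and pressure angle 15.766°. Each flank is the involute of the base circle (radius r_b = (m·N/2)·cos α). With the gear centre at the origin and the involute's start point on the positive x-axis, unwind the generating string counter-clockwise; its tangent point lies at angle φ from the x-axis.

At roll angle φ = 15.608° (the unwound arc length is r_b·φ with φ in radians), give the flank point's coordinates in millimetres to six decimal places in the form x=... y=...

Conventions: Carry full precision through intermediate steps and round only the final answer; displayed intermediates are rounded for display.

x=132.577089 y=0.855578

recognized (one wheel, involute flank): single-mesh tooth geometry, m = 4.358, N = 61
pitch radius r_p = m·N/2 = 4.358·61/2 = 132.919000
base radius r_b = r_p·cos α = 132.919000·cos 15.766° = 127.918507
roll angle φ = 15.608° = 0.27241099 rad
x = r_b·(cos φ + φ·sin φ) = 132.577089
y = r_b·(sin φ − φ·cos φ) = 0.855578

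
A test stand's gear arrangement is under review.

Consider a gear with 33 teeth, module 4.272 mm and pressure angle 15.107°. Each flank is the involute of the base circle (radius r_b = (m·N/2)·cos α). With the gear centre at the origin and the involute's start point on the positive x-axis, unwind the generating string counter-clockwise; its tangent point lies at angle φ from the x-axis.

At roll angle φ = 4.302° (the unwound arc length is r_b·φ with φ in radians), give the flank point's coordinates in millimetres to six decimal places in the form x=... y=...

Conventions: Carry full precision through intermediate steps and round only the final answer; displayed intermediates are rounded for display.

class = single-mesh tooth geometry [base-circle involute, m = 4.272, 33T]
pitch radius r_p = m·N/2 = 4.272·33/2 = 70.488000
base radius r_b = r_p·cos α = 70.488000·cos 15.107° = 68.051991
roll angle φ = 4.302° = 0.07508406 rad
x = r_b·(cos φ + φ·sin φ) = 68.243546
y = r_b·(sin φ − φ·cos φ) = 0.009597

x=68.243546 y=0.009597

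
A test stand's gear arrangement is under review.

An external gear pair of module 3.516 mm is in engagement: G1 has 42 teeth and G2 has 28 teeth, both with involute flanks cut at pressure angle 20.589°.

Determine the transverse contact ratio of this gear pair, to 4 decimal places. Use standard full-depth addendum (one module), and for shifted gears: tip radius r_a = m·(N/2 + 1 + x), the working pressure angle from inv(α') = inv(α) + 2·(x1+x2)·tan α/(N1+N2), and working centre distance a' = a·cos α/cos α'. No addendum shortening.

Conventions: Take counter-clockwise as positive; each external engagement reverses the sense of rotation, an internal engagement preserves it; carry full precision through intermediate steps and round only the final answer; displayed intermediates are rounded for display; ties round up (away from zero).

class = single-mesh tooth geometry [involute pair 42T × 28T, m = 3.516]
base radii: r_b1 = 69.119878, r_b2 = 46.079919
tip radii: r_a1 = 77.352000, r_a2 = 52.740000
no profile shift: α' = α, a' = a
action lengths: √(r_a1²−r_b1²) = 34.724262, √(r_a2²−r_b2²) = 25.654409
base pitch p_b = π·m·cos α = 10.340310
CR = (34.724262 + 25.654409 − 123.060000·sin 20.58900°)/10.340310 = 1.654027
contact ratio ≈ 1.6540

1.6540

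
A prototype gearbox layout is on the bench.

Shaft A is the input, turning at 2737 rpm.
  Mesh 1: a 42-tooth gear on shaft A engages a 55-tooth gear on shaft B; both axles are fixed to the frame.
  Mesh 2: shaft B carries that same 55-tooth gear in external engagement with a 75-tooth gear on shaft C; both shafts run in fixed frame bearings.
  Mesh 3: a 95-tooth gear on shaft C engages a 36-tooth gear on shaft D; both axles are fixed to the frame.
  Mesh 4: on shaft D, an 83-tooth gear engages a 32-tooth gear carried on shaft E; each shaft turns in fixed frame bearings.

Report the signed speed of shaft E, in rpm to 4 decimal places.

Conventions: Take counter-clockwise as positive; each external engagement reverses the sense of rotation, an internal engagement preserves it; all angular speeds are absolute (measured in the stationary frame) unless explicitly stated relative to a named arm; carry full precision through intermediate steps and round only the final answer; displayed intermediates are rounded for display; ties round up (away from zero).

4-mesh fixed-axis compound train (all bearings frame-fixed)
mesh 1 [42T→55T]: ω = 2737.0000×42/55 = 2090.0727 rpm, sense flips to −
mesh 2 [55T→75T]: ω = 2090.0727×55/75 = 1532.7200 rpm, sense flips to +
mesh 3 [95T→36T]: ω = 1532.7200×95/36 = 4044.6778 rpm, sense flips to −
mesh 4 [83T→32T]: ω = 4044.6778×83/32 = 10490.8830 rpm, sense flips to +
signed output speed = +10490.8830 rpm

+10490.8830 rpm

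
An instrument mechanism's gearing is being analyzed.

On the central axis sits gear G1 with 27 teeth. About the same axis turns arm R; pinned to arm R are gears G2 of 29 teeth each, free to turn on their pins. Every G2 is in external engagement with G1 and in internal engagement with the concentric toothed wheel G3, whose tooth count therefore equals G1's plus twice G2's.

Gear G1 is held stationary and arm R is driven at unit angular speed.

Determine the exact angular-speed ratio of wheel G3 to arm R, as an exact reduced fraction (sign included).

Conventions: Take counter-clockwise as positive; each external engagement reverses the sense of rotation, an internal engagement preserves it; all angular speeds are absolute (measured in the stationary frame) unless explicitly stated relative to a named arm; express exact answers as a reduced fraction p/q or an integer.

class = planetary set [G3 = 27+2·29 = 85; Willis about the carrier]
ring teeth: 27 + 2·29 = 85
27(ω_sun−ω_arm) = −85(ω_ring−ω_arm),  ω_sun = 0, ω_arm = 1
ω_ring = 1 − (27/85)(0−1) = 112/85
ω_out/ω_in = 112/85

112/85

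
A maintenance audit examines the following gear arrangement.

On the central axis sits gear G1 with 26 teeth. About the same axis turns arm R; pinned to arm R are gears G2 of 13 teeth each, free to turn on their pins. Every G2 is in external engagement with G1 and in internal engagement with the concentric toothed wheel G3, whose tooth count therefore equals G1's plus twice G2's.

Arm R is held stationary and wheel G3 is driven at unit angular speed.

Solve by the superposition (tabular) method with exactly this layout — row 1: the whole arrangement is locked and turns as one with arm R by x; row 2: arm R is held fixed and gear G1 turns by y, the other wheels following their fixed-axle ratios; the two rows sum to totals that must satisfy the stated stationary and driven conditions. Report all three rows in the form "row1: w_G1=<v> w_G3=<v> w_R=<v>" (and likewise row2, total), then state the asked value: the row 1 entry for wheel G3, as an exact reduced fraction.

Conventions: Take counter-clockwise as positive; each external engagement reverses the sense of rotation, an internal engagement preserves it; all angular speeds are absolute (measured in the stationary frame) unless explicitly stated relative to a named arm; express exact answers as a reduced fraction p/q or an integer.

row1: w_G1=0 w_G3=0 w_R=0
row2: w_G1=-2 w_G3=1 w_R=0
total: w_G1=-2 w_G3=1 w_R=0
asked value: 0

planetary set (26T centre, 13T on arm, 52T internal) — Willis relation
superposition row 1 [locked train]: every member turns x
row 2: sun turns y, ring = −(26/52)·y, arm 0
boundary: total ω_arm = x = 0 and total ω_ring = x − (26/52)·y = 1  ⇒  y = -2, x = 0
row 2 ring = −(26/52)·(-2) = 1
totals (row 1 + row 2): sun 0 + (-2) = -2, ring 0 + 1 = 1, arm 0 + 0 = 0
asked cell (row1, ring) = 0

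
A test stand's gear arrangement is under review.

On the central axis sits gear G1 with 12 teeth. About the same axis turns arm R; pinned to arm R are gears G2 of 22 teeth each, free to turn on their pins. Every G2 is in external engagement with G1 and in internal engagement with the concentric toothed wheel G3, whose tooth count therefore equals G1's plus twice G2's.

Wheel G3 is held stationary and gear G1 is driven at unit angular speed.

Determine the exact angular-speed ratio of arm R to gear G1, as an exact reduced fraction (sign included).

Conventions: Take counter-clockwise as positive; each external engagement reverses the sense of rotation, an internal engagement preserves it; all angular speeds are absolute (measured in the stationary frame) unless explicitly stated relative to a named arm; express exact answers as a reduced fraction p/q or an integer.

3/17

topology: planetary set — G1 12T / G2 22T / G3 56T, arm = carrier (Willis)
ring teeth: 12 + 2·22 = 56
12(ω_sun−ω_arm) = −56(ω_ring−ω_arm),  ω_ring = 0, ω_sun = 1
12(1−ω_arm) = −56(0−ω_arm)  ⇒  68·ω_arm = 12  ⇒  ω_arm = 3/17
ω_out/ω_in = 3/17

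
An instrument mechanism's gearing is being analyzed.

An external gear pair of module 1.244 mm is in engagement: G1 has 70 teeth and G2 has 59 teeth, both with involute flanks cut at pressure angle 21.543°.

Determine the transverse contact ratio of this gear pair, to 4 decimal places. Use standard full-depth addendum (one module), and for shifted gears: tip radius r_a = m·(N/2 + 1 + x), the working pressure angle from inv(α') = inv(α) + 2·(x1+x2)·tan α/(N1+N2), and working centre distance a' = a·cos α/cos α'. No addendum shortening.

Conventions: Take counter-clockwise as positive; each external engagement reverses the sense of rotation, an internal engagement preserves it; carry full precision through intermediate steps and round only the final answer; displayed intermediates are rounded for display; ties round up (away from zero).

single-mesh involute tooth geometry (70T engaging 59T at module 1.244)
base radii: r_b1 = 40.498394, r_b2 = 34.134360
tip radii: r_a1 = 44.784000, r_a2 = 37.942000
no profile shift: α' = α, a' = a
action lengths: √(r_a1²−r_b1²) = 19.117708, √(r_a2²−r_b2²) = 16.566255
base pitch p_b = π·m·cos α = 3.635127
CR = (19.117708 + 16.566255 − 80.238000·sin 21.54300°)/3.635127 = 1.711252
contact ratio ≈ 1.7113

1.7113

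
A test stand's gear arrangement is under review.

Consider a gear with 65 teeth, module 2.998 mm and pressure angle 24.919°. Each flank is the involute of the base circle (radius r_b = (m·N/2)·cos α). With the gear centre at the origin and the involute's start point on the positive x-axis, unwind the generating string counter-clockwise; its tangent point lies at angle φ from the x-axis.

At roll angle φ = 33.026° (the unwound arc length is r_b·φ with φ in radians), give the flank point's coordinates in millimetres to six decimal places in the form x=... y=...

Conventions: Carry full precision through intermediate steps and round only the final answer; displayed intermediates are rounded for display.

topology: single-mesh involute geometry — m = 2.998, N = 65
pitch radius r_p = m·N/2 = 2.998·65/2 = 97.435000
base radius r_b = r_p·cos α = 97.435000·cos 24.919° = 88.364225
roll angle φ = 33.026° = 0.57641244 rad
x = r_b·(cos φ + φ·sin φ) = 101.846784
y = r_b·(sin φ − φ·cos φ) = 5.455777

x=101.846784 y=5.455777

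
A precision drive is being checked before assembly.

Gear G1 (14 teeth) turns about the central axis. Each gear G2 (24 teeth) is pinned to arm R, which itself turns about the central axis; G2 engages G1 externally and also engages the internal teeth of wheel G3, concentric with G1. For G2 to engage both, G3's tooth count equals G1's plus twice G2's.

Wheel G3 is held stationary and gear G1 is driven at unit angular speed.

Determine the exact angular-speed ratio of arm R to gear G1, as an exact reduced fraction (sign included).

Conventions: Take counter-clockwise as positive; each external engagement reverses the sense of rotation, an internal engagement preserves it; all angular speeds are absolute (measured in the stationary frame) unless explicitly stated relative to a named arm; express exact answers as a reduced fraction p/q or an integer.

topology: planetary set — G1 14T / G2 24T / G3 62T, arm = carrier (Willis)
ring teeth: 14 + 2·24 = 62
14(ω_sun−ω_arm) = −62(ω_ring−ω_arm),  ω_ring = 0, ω_sun = 1
14(1−ω_arm) = −62(0−ω_arm)  ⇒  76·ω_arm = 14  ⇒  ω_arm = 7/38
ω_out/ω_in = 7/38

7/38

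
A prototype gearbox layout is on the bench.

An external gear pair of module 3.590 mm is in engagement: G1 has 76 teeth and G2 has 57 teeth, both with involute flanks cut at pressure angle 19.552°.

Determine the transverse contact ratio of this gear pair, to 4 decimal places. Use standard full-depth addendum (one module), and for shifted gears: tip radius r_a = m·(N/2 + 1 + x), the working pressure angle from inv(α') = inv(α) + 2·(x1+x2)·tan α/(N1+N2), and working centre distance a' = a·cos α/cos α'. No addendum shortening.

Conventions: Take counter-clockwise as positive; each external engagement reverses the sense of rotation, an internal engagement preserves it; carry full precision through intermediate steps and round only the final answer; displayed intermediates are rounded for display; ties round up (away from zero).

single-mesh involute tooth geometry (76T engaging 57T at module 3.590)
base radii: r_b1 = 128.553770, r_b2 = 96.415328
tip radii: r_a1 = 140.010000, r_a2 = 105.905000
no profile shift: α' = α, a' = a
action lengths: √(r_a1²−r_b1²) = 55.468263, √(r_a2²−r_b2²) = 43.817275
base pitch p_b = π·m·cos α = 10.627989
CR = (55.468263 + 43.817275 − 238.735000·sin 19.55200°)/10.627989 = 1.824423
contact ratio ≈ 1.8244

1.8244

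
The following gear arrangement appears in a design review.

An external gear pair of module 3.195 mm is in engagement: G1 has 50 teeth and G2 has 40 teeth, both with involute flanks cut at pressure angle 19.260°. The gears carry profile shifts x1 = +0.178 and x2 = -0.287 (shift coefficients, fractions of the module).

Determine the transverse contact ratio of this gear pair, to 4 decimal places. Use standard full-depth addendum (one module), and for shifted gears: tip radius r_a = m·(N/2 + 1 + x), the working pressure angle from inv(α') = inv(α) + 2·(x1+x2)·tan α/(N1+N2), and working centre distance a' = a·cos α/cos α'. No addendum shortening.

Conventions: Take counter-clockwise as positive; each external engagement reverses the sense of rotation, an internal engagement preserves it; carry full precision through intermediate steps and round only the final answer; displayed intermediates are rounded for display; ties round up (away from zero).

topology: single-mesh involute geometry — m = 3.195, 50T/40T pair
base radii: r_b1 = 75.404513, r_b2 = 60.323611
tip radii: r_a1 = 83.638710, r_a2 = 66.178035
inv(α') = inv(19.260°) + 2·(+0.178-0.287)·tan α/(50+40) = 0.01241470  ⇒  α' = 18.85364°
a' = a·cos α / cos α' = 143.7750·cos 19.260°/cos 18.85364° = 143.423187
action lengths: √(r_a1²−r_b1²) = 36.188302, √(r_a2²−r_b2²) = 27.213863
base pitch p_b = π·m·cos α = 9.475611
CR = (36.188302 + 27.213863 − 143.423187·sin 18.85364°)/9.475611 = 1.799853
contact ratio ≈ 1.7999

1.7999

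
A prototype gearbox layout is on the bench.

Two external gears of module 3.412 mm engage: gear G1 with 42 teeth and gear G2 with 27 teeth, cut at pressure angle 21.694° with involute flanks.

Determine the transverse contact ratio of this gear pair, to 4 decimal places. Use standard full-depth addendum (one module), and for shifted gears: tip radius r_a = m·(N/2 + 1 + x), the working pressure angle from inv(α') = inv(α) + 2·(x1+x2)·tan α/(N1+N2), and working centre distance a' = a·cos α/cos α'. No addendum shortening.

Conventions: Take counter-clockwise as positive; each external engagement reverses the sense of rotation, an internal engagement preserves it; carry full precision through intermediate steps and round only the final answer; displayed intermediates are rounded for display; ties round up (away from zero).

topology: single-mesh involute geometry — m = 3.412, 42T/27T pair
base radii: r_b1 = 66.576981, r_b2 = 42.799488
tip radii: r_a1 = 75.064000, r_a2 = 49.474000
no profile shift: α' = α, a' = a
action lengths: √(r_a1²−r_b1²) = 34.671454, √(r_a2²−r_b2²) = 24.816940
base pitch p_b = π·m·cos α = 9.959893
CR = (34.671454 + 24.816940 − 117.714000·sin 21.69400°)/9.959893 = 1.603981
contact ratio ≈ 1.6040

1.6040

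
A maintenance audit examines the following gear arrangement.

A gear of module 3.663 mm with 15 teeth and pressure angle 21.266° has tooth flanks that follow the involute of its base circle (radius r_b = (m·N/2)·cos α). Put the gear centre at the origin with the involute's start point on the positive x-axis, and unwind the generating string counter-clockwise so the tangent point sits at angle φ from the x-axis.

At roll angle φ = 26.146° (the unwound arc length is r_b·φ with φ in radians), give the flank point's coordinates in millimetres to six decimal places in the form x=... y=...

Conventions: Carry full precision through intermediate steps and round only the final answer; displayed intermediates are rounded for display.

x=28.130293 y=0.794194

single-mesh involute tooth geometry (15T wheel at module 3.663)
pitch radius r_p = m·N/2 = 3.663·15/2 = 27.472500
base radius r_b = r_p·cos α = 27.472500·cos 21.266° = 25.601805
roll angle φ = 26.146° = 0.45633379 rad
x = r_b·(cos φ + φ·sin φ) = 28.130293
y = r_b·(sin φ − φ·cos φ) = 0.794194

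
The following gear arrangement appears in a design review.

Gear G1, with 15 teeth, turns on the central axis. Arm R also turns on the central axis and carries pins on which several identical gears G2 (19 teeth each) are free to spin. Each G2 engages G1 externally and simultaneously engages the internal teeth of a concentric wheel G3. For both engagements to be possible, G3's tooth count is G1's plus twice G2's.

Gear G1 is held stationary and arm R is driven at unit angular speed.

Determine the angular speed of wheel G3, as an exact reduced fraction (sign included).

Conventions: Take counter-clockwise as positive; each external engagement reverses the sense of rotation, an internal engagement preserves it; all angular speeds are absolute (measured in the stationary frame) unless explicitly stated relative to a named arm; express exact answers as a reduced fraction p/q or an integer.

68/53

topology: planetary set — G1 15T / G2 19T / G3 53T, arm = carrier (Willis)
ring teeth: 15 + 2·19 = 53
15(ω_sun−ω_arm) = −53(ω_ring−ω_arm),  ω_sun = 0, ω_arm = 1
ω_ring = 1 − (15/53)(0−1) = 68/53
exact speed ratio = 68/53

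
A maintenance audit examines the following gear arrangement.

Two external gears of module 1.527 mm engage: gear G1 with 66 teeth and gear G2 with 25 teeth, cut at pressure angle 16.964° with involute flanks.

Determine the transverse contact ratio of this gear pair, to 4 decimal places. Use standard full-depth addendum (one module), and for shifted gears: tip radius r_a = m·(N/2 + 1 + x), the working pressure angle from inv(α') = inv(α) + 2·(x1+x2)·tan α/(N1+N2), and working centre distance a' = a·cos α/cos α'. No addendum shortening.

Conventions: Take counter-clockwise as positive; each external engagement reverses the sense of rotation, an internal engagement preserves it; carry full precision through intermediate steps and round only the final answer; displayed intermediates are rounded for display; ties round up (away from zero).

1.8740

recognized (one external pair, fixed centres): single-mesh tooth geometry, m = 1.527, N1 = 66, N2 = 25
base radii: r_b1 = 48.198400, r_b2 = 18.256970
tip radii: r_a1 = 51.918000, r_a2 = 20.614500
no profile shift: α' = α, a' = a
action lengths: √(r_a1²−r_b1²) = 19.297485, √(r_a2²−r_b2²) = 9.572913
base pitch p_b = π·m·cos α = 4.588477
CR = (19.297485 + 9.572913 − 69.478500·sin 16.96400°)/4.588477 = 1.873955
contact ratio ≈ 1.8740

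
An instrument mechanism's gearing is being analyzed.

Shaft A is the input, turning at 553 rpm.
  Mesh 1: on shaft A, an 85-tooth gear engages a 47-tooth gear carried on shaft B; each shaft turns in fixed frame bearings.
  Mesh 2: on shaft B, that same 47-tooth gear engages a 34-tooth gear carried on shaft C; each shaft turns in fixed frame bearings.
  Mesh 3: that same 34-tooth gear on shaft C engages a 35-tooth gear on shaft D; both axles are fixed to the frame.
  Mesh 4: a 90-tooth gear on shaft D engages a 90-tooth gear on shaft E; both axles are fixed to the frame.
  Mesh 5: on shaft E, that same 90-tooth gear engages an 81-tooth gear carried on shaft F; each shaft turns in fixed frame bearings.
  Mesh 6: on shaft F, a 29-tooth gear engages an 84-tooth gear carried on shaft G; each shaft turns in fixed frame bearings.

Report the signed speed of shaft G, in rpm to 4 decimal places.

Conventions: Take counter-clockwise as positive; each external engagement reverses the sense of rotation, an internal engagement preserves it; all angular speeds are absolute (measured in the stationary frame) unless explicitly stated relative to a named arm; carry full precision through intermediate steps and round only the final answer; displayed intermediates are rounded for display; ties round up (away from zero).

+515.1720 rpm

topology: fixed-axis compound train — 6 meshes, A→G
mesh 1 [85T→47T]: ω = 553.0000×85/47 = 1000.1064 rpm, sense flips to −
mesh 2 [47T→34T]: ω = 1000.1064×47/34 = 1382.5000 rpm, sense flips to +
mesh 3 [34T→35T]: ω = 1382.5000×34/35 = 1343.0000 rpm, sense flips to −
mesh 4 [90T→90T]: ω = 1343.0000×90/90 = 1343.0000 rpm, sense flips to +
mesh 5 [90T→81T]: ω = 1343.0000×90/81 = 1492.2222 rpm, sense flips to −
mesh 6 [29T→84T]: ω = 1492.2222×29/84 = 515.1720 rpm, sense flips to +
signed output speed = +515.1720 rpm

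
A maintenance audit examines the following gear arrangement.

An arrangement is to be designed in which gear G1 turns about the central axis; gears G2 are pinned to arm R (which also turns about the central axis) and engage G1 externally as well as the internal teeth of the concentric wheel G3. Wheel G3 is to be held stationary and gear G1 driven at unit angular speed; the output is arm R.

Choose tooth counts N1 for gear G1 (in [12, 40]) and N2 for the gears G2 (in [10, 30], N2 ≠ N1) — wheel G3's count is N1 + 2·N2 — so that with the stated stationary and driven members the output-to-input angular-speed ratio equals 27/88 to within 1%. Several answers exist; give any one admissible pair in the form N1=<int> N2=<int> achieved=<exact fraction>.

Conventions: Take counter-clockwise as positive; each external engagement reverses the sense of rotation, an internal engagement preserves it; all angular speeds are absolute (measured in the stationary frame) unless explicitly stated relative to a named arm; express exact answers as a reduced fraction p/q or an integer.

N1=27 N2=17 achieved=27/88

topology: planetary set — design target 27/88, arm = carrier (Willis)
Willis with ω_ring = 0: ω_arm/ω_sun = N1/(N1+N3); set equal to 27/88  ⇒  N3/N1 = 1/(27/88) − 1 = 61/27
N3 = N1 + 2·N2  ⇒  N2/N1 = (N3/N1 − 1)/2 = (61/27 − 1)/2 = 17/27
smallest multiple with N1 ≥ 12 and N2 ≥ 10: k = 1  ⇒  N1 = 1·27 = 27, N2 = 1·17 = 17 (N1 ≤ 40, N2 ≤ 30, N2 ≠ N1 ✓), N3 = 27 + 2·17 = 61
check: N1/(N1+N3) with N1 = 27, N3 = 61 gives 27/88; |achieved − target| = 0 ≤ 27/8800 ✓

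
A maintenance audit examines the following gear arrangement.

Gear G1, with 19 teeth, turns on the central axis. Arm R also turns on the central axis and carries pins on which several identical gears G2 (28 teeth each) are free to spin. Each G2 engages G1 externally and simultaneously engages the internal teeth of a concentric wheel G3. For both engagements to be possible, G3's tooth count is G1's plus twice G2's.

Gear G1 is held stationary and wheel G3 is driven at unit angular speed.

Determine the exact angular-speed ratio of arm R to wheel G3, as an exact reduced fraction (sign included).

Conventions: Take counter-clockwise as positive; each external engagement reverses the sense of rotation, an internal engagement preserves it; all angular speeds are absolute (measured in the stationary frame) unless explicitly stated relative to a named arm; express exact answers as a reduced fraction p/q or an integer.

75/94

topology: planetary set — G1 19T / G2 28T / G3 75T, arm = carrier (Willis)
ring teeth: 19 + 2·28 = 75
19(ω_sun−ω_arm) = −75(ω_ring−ω_arm),  ω_sun = 0, ω_ring = 1
19(0−ω_arm) = −75(1−ω_arm)  ⇒  94·ω_arm = 75  ⇒  ω_arm = 75/94
ω_out/ω_in = 75/94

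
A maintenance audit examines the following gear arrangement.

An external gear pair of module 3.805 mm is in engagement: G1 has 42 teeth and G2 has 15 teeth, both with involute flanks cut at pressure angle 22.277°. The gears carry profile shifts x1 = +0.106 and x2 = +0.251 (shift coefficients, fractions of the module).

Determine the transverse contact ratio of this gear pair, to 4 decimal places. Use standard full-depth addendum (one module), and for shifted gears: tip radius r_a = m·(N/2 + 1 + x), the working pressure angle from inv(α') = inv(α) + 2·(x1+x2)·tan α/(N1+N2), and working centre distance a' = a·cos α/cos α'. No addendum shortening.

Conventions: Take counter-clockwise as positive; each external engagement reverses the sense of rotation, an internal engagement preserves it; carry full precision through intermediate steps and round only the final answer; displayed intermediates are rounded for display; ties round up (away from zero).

1.4395

single-mesh involute tooth geometry (42T engaging 15T at module 3.805)
base radii: r_b1 = 73.941048, r_b2 = 26.407517
tip radii: r_a1 = 84.113330, r_a2 = 33.297555
inv(α') = inv(22.277°) + 2·(+0.106+0.251)·tan α/(42+15) = 0.02598556  ⇒  α' = 23.89424°
a' = a·cos α / cos α' = 108.4425·cos 22.277°/cos 23.89424° = 109.755164
action lengths: √(r_a1²−r_b1²) = 40.097054, √(r_a2²−r_b2²) = 20.282263
base pitch p_b = π·m·cos α = 11.061555
CR = (40.097054 + 20.282263 − 109.755164·sin 23.89424°)/11.061555 = 1.439493
contact ratio ≈ 1.4395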